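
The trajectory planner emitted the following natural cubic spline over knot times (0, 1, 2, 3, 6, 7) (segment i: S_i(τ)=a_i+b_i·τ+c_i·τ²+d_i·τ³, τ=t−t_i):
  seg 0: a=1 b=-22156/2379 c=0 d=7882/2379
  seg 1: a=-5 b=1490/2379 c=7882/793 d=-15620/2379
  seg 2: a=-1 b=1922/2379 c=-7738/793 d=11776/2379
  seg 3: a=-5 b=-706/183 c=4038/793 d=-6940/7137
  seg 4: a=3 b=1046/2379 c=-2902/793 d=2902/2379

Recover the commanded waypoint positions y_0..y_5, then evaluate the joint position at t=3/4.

y_0 = S_0(0) = a_0 = 1
y_1 = S_1(0) = a_1 = -5
y_2 = S_2(0) = a_2 = -1
y_3 = S_3(0) = a_3 = -5
y_4 = S_4(0) = a_4 = 3
y_5 = S_4(1) = 1
t_q=3/4 is in segment 0 (τ=3/4); S_0(τ)=-116403/25376

y_0=1 y_1=-5 y_2=-1 y_3=-5 y_4=3 y_5=1
S(3/4) = -116403/25376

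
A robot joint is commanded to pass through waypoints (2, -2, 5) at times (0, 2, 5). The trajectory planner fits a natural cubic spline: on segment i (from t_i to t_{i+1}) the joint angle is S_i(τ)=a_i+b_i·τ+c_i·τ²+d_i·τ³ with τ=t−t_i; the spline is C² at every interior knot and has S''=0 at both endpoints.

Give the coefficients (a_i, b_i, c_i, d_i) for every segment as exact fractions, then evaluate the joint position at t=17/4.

  seg 0: a=2 b=-43/15 c=0 d=13/60
  seg 1: a=-2 b=-4/15 c=13/10 d=-13/90
S(17/4) = 299/128

Δ: Δ0=-2, Δ1=7/3
row 1: diag=10, rhs=26; c'=3/10, d'=13/5
back: M1=13/5
M: M0=0, M1=13/5, M2=0
seg 0: a=2, c=M0/2=0, d=(M1−M0)/(6·2)=13/60, b=Δ0−h0·(2M0+M1)/6=-43/15
seg 1: a=-2, c=M1/2=13/10, d=(M2−M1)/(6·3)=-13/90, b=Δ1−h1·(2M1+M2)/6=-4/15
t_q=17/4 → seg 1, τ=9/4; S=-2+-4/15·τ+13/10·τ²+-13/90·τ³=299/128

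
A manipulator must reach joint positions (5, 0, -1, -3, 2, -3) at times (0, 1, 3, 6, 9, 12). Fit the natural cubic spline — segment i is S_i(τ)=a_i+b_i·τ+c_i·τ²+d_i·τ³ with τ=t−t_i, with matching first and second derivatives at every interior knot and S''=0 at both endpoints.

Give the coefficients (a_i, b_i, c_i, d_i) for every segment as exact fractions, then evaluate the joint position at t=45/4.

Δ: Δ0=-5, Δ1=-1/2, Δ2=-2/3, Δ3=5/3, Δ4=-5/3
row 1: diag=6, rhs=27; c'=1/3, d'=9/2
row 2: denom=10−2·1/3=28/3; d'=(-1−2·9/2)/(28/3)=-15/14
row 3: denom=12−3·9/28=309/28; d'=(14−3·-15/14)/(309/28)=482/309
row 4: denom=12−3·28/103=1152/103; d'=(-20−3·482/309)/(1152/103)=-1271/576
back: M4=-1271/576
back: M3=482/309−28/103·-1271/576=311/144
back: M2=-15/14−9/28·311/144=-113/64
back: M1=9/2−1/3·-113/64=977/192
M: M0=0, M1=977/192, M2=-113/64, M3=311/144, M4=-1271/576, M5=0
seg 0: a=5, c=M0/2=0, d=(M1−M0)/(6·1)=977/1152, b=Δ0−h0·(2M0+M1)/6=-6737/1152
seg 1: a=0, c=M1/2=977/384, d=(M2−M1)/(6·2)=-329/576, b=Δ1−h1·(2M1+M2)/6=-1903/576
seg 2: a=-1, c=M2/2=-113/128, d=(M3−M2)/(6·3)=2261/10368, b=Δ2−h2·(2M2+M3)/6=11/576
seg 3: a=-3, c=M3/2=311/288, d=(M4−M3)/(6·3)=-2515/10368, b=Δ3−h3·(2M3+M4)/6=703/1152
seg 4: a=2, c=M4/2=-1271/1152, d=(M5−M4)/(6·3)=1271/10368, b=Δ4−h4·(2M4+M5)/6=311/576
t_q=45/4 → seg 4, τ=9/4; S=2+311/576·τ+-1271/1152·τ²+1271/10368·τ³=-7981/8192

  seg 0: a=5 b=-6737/1152 c=0 d=977/1152
  seg 1: a=0 b=-1903/576 c=977/384 d=-329/576
  seg 2: a=-1 b=11/576 c=-113/128 d=2261/10368
  seg 3: a=-3 b=703/1152 c=311/288 d=-2515/10368
  seg 4: a=2 b=311/576 c=-1271/1152 d=1271/10368
S(45/4) = -7981/8192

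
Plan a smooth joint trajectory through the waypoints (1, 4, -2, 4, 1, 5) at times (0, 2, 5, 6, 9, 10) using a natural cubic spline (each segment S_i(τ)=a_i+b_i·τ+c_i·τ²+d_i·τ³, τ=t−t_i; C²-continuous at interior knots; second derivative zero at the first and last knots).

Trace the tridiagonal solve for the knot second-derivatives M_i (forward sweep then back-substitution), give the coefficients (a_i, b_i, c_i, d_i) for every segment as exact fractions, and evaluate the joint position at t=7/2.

  seg 0: a=1 b=1577/510 c=0 d=-203/510
  seg 1: a=4 b=-859/510 c=-203/85 d=3493/4590
  seg 2: a=-2 b=68/15 c=455/102 d=-509/170
  seg 3: a=4 b=2281/510 c=-1153/255 d=4127/4590
  seg 4: a=1 b=413/255 c=607/170 d=-607/510
S(7/2) = -1811/1360

Δ: Δ0=3/2, Δ1=-2, Δ2=6, Δ3=-1, Δ4=4
row 1: diag=10, rhs=-21; c'=3/10, d'=-21/10
row 2: denom=8−3·3/10=71/10; d'=(48−3·-21/10)/(71/10)=543/71
row 3: denom=8−1·10/71=558/71; d'=(-42−1·543/71)/(558/71)=-1175/186
row 4: denom=8−3·71/186=425/62; d'=(30−3·-1175/186)/(425/62)=607/85
back: M4=607/85
back: M3=-1175/186−71/186·607/85=-2306/255
back: M2=543/71−10/71·-2306/255=455/51
back: M1=-21/10−3/10·455/51=-406/85
M: M0=0, M1=-406/85, M2=455/51, M3=-2306/255, M4=607/85, M5=0
seg 0: a=1, c=M0/2=0, d=(M1−M0)/(6·2)=-203/510, b=Δ0−h0·(2M0+M1)/6=1577/510
seg 1: a=4, c=M1/2=-203/85, d=(M2−M1)/(6·3)=3493/4590, b=Δ1−h1·(2M1+M2)/6=-859/510
seg 2: a=-2, c=M2/2=455/102, d=(M3−M2)/(6·1)=-509/170, b=Δ2−h2·(2M2+M3)/6=68/15
seg 3: a=4, c=M3/2=-1153/255, d=(M4−M3)/(6·3)=4127/4590, b=Δ3−h3·(2M3+M4)/6=2281/510
seg 4: a=1, c=M4/2=607/170, d=(M5−M4)/(6·1)=-607/510, b=Δ4−h4·(2M4+M5)/6=413/255
t_q=7/2 → seg 1, τ=3/2; S=4+-859/510·τ+-203/85·τ²+3493/4590·τ³=-1811/1360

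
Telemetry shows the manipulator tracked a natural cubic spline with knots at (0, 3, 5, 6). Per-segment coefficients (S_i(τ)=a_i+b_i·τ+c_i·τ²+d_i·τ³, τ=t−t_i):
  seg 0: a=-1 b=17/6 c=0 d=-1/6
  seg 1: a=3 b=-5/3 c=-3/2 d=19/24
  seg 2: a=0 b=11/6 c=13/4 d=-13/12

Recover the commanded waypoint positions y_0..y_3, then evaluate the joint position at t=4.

y_0=-1 y_1=3 y_2=0 y_3=4
S(4) = 5/8

y_0 = S_0(0) = a_0 = -1
y_1 = S_1(0) = a_1 = 3
y_2 = S_2(0) = a_2 = 0
y_3 = S_2(1) = 4
t_q=4 is in segment 1 (τ=1); S_1(τ)=5/8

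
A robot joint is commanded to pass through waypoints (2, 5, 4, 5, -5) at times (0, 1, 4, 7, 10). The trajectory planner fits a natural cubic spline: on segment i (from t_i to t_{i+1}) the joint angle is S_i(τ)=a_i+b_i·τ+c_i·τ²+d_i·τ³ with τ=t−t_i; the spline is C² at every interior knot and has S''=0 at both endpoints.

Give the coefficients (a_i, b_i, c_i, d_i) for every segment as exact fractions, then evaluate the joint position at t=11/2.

  seg 0: a=2 b=1141/324 c=0 d=-169/324
  seg 1: a=5 b=317/162 c=-169/108 d=779/2916
  seg 2: a=4 b=-71/324 c=68/81 d=-637/2916
  seg 3: a=5 b=-175/162 c=-365/324 d=365/2916
S(11/2) = 463/96

Δ: Δ0=3, Δ1=-1/3, Δ2=1/3, Δ3=-10/3
row 1: diag=8, rhs=-20; c'=3/8, d'=-5/2
row 2: denom=12−3·3/8=87/8; d'=(4−3·-5/2)/(87/8)=92/87
row 3: denom=12−3·8/29=324/29; d'=(-22−3·92/87)/(324/29)=-365/162
back: M3=-365/162
back: M2=92/87−8/29·-365/162=136/81
back: M1=-5/2−3/8·136/81=-169/54
M: M0=0, M1=-169/54, M2=136/81, M3=-365/162, M4=0
seg 0: a=2, c=M0/2=0, d=(M1−M0)/(6·1)=-169/324, b=Δ0−h0·(2M0+M1)/6=1141/324
seg 1: a=5, c=M1/2=-169/108, d=(M2−M1)/(6·3)=779/2916, b=Δ1−h1·(2M1+M2)/6=317/162
seg 2: a=4, c=M2/2=68/81, d=(M3−M2)/(6·3)=-637/2916, b=Δ2−h2·(2M2+M3)/6=-71/324
seg 3: a=5, c=M3/2=-365/324, d=(M4−M3)/(6·3)=365/2916, b=Δ3−h3·(2M3+M4)/6=-175/162
t_q=11/2 → seg 2, τ=3/2; S=4+-71/324·τ+68/81·τ²+-637/2916·τ³=463/96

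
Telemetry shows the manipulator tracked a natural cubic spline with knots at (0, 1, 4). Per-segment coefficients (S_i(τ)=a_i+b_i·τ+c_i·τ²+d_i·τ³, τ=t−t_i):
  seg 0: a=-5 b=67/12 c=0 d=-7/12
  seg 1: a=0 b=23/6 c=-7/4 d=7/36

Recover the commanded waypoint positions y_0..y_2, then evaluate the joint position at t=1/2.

y_0 = S_0(0) = a_0 = -5
y_1 = S_1(0) = a_1 = 0
y_2 = S_1(3) = 1
t_q=1/2 is in segment 0 (τ=1/2); S_0(τ)=-73/32

y_0=-5 y_1=0 y_2=1
S(1/2) = -73/32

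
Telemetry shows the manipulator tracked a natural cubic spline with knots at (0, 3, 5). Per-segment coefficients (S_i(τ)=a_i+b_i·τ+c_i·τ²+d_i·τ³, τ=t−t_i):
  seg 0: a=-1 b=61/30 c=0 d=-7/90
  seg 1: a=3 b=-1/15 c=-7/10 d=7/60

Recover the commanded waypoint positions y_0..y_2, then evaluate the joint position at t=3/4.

y_0 = S_0(0) = a_0 = -1
y_1 = S_1(0) = a_1 = 3
y_2 = S_1(2) = 1
t_q=3/4 is in segment 0 (τ=3/4); S_0(τ)=63/128

y_0=-1 y_1=3 y_2=1
S(3/4) = 63/128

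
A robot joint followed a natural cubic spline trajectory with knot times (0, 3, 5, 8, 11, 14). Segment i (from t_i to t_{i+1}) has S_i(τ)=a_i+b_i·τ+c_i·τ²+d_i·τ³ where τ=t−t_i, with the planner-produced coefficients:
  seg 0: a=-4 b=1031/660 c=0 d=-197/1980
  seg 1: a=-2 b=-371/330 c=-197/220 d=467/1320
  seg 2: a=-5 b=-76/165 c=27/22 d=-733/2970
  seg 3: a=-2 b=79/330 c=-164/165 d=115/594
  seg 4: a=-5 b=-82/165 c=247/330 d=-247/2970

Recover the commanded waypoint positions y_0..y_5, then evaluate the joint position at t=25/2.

y_0 = S_0(0) = a_0 = -4
y_1 = S_1(0) = a_1 = -2
y_2 = S_2(0) = a_2 = -5
y_3 = S_3(0) = a_3 = -2
y_4 = S_4(0) = a_4 = -5
y_5 = S_4(3) = -2
t_q=25/2 is in segment 4 (τ=3/2); S_4(τ)=-3821/880

y_0=-4 y_1=-2 y_2=-5 y_3=-2 y_4=-5 y_5=-2
S(25/2) = -3821/880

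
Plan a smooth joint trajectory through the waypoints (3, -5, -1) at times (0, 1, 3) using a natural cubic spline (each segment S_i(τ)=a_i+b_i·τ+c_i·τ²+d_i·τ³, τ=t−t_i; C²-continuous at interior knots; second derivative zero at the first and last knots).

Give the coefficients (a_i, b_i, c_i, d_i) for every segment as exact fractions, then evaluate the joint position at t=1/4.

  seg 0: a=3 b=-29/3 c=0 d=5/3
  seg 1: a=-5 b=-14/3 c=5 d=-5/6
S(1/4) = 39/64

Δ: Δ0=-8, Δ1=2
row 1: diag=6, rhs=60; c'=1/3, d'=10
back: M1=10
M: M0=0, M1=10, M2=0
seg 0: a=3, c=M0/2=0, d=(M1−M0)/(6·1)=5/3, b=Δ0−h0·(2M0+M1)/6=-29/3
seg 1: a=-5, c=M1/2=5, d=(M2−M1)/(6·2)=-5/6, b=Δ1−h1·(2M1+M2)/6=-14/3
t_q=1/4 → seg 0, τ=1/4; S=3+-29/3·τ+0·τ²+5/3·τ³=39/64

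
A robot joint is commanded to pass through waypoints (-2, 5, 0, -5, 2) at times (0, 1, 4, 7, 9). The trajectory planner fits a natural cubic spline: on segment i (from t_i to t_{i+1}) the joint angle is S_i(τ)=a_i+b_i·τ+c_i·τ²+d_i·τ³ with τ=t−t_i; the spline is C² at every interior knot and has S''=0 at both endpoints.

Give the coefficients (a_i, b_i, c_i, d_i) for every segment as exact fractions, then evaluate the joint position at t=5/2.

Δ: Δ0=7, Δ1=-5/3, Δ2=-5/3, Δ3=7/2
row 1: diag=8, rhs=-52; c'=3/8, d'=-13/2
row 2: denom=12−3·3/8=87/8; d'=(0−3·-13/2)/(87/8)=52/29
row 3: denom=10−3·8/29=266/29; d'=(31−3·52/29)/(266/29)=743/266
back: M3=743/266
back: M2=52/29−8/29·743/266=136/133
back: M1=-13/2−3/8·136/133=-1831/266
M: M0=0, M1=-1831/266, M2=136/133, M3=743/266, M4=0
seg 0: a=-2, c=M0/2=0, d=(M1−M0)/(6·1)=-1831/1596, b=Δ0−h0·(2M0+M1)/6=13003/1596
seg 1: a=5, c=M1/2=-1831/532, d=(M2−M1)/(6·3)=701/1596, b=Δ1−h1·(2M1+M2)/6=3755/798
seg 2: a=0, c=M2/2=68/133, d=(M3−M2)/(6·3)=157/1596, b=Δ2−h2·(2M2+M3)/6=-6521/1596
seg 3: a=-5, c=M3/2=743/532, d=(M4−M3)/(6·2)=-743/3192, b=Δ3−h3·(2M3+M4)/6=1307/798
t_q=5/2 → seg 1, τ=3/2; S=5+3755/798·τ+-1831/532·τ²+701/1596·τ³=24671/4256

  seg 0: a=-2 b=13003/1596 c=0 d=-1831/1596
  seg 1: a=5 b=3755/798 c=-1831/532 d=701/1596
  seg 2: a=0 b=-6521/1596 c=68/133 d=157/1596
  seg 3: a=-5 b=1307/798 c=743/532 d=-743/3192
S(5/2) = 24671/4256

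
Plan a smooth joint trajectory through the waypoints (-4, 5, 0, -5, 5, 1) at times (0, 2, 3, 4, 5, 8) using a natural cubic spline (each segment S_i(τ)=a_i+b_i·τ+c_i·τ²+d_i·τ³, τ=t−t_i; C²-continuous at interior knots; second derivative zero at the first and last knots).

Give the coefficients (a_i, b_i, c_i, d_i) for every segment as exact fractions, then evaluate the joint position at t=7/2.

  seg 0: a=-4 b=4229/570 c=0 d=-208/285
  seg 1: a=5 b=-763/570 c=-416/95 d=409/570
  seg 2: a=0 b=-2264/285 c=-423/190 d=2947/570
  seg 3: a=-5 b=355/114 c=1262/95 d=-3647/570
  seg 4: a=5 b=2989/285 c=-1123/190 d=1123/1710
S(7/2) = -5901/1520

Δ: Δ0=9/2, Δ1=-5, Δ2=-5, Δ3=10, Δ4=-4/3
row 1: diag=6, rhs=-57; c'=1/6, d'=-19/2
row 2: denom=4−1·1/6=23/6; d'=(0−1·-19/2)/(23/6)=57/23
row 3: denom=4−1·6/23=86/23; d'=(90−1·57/23)/(86/23)=2013/86
row 4: denom=8−1·23/86=665/86; d'=(-68−1·2013/86)/(665/86)=-1123/95
back: M4=-1123/95
back: M3=2013/86−23/86·-1123/95=2524/95
back: M2=57/23−6/23·2524/95=-423/95
back: M1=-19/2−1/6·-423/95=-832/95
M: M0=0, M1=-832/95, M2=-423/95, M3=2524/95, M4=-1123/95, M5=0
seg 0: a=-4, c=M0/2=0, d=(M1−M0)/(6·2)=-208/285, b=Δ0−h0·(2M0+M1)/6=4229/570
seg 1: a=5, c=M1/2=-416/95, d=(M2−M1)/(6·1)=409/570, b=Δ1−h1·(2M1+M2)/6=-763/570
seg 2: a=0, c=M2/2=-423/190, d=(M3−M2)/(6·1)=2947/570, b=Δ2−h2·(2M2+M3)/6=-2264/285
seg 3: a=-5, c=M3/2=1262/95, d=(M4−M3)/(6·1)=-3647/570, b=Δ3−h3·(2M3+M4)/6=355/114
seg 4: a=5, c=M4/2=-1123/190, d=(M5−M4)/(6·3)=1123/1710, b=Δ4−h4·(2M4+M5)/6=2989/285
t_q=7/2 → seg 2, τ=1/2; S=0+-2264/285·τ+-423/190·τ²+2947/570·τ³=-5901/1520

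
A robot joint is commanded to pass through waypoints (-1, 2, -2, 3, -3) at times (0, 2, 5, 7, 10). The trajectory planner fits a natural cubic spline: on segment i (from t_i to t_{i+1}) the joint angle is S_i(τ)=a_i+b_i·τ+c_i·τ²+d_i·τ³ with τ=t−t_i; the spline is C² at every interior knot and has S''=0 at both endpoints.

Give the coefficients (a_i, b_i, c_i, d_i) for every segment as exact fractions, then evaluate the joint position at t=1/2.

Δ: Δ0=3/2, Δ1=-4/3, Δ2=5/2, Δ3=-2
row 1: diag=10, rhs=-17; c'=3/10, d'=-17/10
row 2: denom=10−3·3/10=91/10; d'=(23−3·-17/10)/(91/10)=281/91
row 3: denom=10−2·20/91=870/91; d'=(-27−2·281/91)/(870/91)=-3019/870
back: M3=-3019/870
back: M2=281/91−20/91·-3019/870=335/87
back: M1=-17/10−3/10·335/87=-414/145
M: M0=0, M1=-414/145, M2=335/87, M3=-3019/870, M4=0
seg 0: a=-1, c=M0/2=0, d=(M1−M0)/(6·2)=-69/290, b=Δ0−h0·(2M0+M1)/6=711/290
seg 1: a=2, c=M1/2=-207/145, d=(M2−M1)/(6·3)=2917/7830, b=Δ1−h1·(2M1+M2)/6=-117/290
seg 2: a=-2, c=M2/2=335/174, d=(M3−M2)/(6·2)=-2123/3480, b=Δ2−h2·(2M2+M3)/6=158/145
seg 3: a=3, c=M3/2=-3019/1740, d=(M4−M3)/(6·3)=3019/15660, b=Δ3−h3·(2M3+M4)/6=1279/870
t_q=1/2 → seg 0, τ=1/2; S=-1+711/290·τ+0·τ²+-69/290·τ³=91/464

  seg 0: a=-1 b=711/290 c=0 d=-69/290
  seg 1: a=2 b=-117/290 c=-207/145 d=2917/7830
  seg 2: a=-2 b=158/145 c=335/174 d=-2123/3480
  seg 3: a=3 b=1279/870 c=-3019/1740 d=3019/15660
S(1/2) = 91/464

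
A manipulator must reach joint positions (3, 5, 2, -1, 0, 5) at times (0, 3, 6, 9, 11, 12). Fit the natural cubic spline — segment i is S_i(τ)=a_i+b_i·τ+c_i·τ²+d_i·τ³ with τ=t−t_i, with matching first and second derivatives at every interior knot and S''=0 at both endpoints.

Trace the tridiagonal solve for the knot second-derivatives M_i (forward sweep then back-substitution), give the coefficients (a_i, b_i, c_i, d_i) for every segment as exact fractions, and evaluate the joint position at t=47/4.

Δ: Δ0=2/3, Δ1=-1, Δ2=-1, Δ3=1/2, Δ4=5
row 1: diag=12, rhs=-10; c'=1/4, d'=-5/6
row 2: denom=12−3·1/4=45/4; d'=(0−3·-5/6)/(45/4)=2/9
row 3: denom=10−3·4/15=46/5; d'=(9−3·2/9)/(46/5)=125/138
row 4: denom=6−2·5/23=128/23; d'=(27−2·125/138)/(128/23)=869/192
back: M4=869/192
back: M3=125/138−5/23·869/192=-5/64
back: M2=2/9−4/15·-5/64=35/144
back: M1=-5/6−1/4·35/144=-515/576
M: M0=0, M1=-515/576, M2=35/144, M3=-5/64, M4=869/192, M5=0
seg 0: a=3, c=M0/2=0, d=(M1−M0)/(6·3)=-515/10368, b=Δ0−h0·(2M0+M1)/6=1283/1152
seg 1: a=5, c=M1/2=-515/1152, d=(M2−M1)/(6·3)=655/10368, b=Δ1−h1·(2M1+M2)/6=-131/576
seg 2: a=2, c=M2/2=35/288, d=(M3−M2)/(6·3)=-185/10368, b=Δ2−h2·(2M2+M3)/6=-1387/1152
seg 3: a=-1, c=M3/2=-5/128, d=(M4−M3)/(6·2)=221/576, b=Δ3−h3·(2M3+M4)/6=-551/576
seg 4: a=0, c=M4/2=869/384, d=(M5−M4)/(6·1)=-869/1152, b=Δ4−h4·(2M4+M5)/6=2011/576
t_q=47/4 → seg 4, τ=3/4; S=0+2011/576·τ+869/384·τ²+-869/1152·τ³=87815/24576

  seg 0: a=3 b=1283/1152 c=0 d=-515/10368
  seg 1: a=5 b=-131/576 c=-515/1152 d=655/10368
  seg 2: a=2 b=-1387/1152 c=35/288 d=-185/10368
  seg 3: a=-1 b=-551/576 c=-5/128 d=221/576
  seg 4: a=0 b=2011/576 c=869/384 d=-869/1152
S(47/4) = 87815/24576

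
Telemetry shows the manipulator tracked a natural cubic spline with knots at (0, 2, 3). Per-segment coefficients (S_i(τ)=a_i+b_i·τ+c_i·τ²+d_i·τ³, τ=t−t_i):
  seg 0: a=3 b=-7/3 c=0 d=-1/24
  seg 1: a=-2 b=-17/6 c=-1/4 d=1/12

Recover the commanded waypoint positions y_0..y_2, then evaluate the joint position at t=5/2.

y_0 = S_0(0) = a_0 = 3
y_1 = S_1(0) = a_1 = -2
y_2 = S_1(1) = -5
t_q=5/2 is in segment 1 (τ=1/2); S_1(τ)=-111/32

y_0=3 y_1=-2 y_2=-5
S(5/2) = -111/32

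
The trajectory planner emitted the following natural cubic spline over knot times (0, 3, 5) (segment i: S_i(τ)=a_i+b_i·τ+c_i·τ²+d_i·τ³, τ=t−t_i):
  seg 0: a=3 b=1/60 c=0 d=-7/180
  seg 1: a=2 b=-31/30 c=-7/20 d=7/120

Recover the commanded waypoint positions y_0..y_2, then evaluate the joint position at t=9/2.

y_0=3 y_1=2 y_2=-1
S(9/2) = -9/64

y_0 = S_0(0) = a_0 = 3
y_1 = S_1(0) = a_1 = 2
y_2 = S_1(2) = -1
t_q=9/2 is in segment 1 (τ=3/2); S_1(τ)=-9/64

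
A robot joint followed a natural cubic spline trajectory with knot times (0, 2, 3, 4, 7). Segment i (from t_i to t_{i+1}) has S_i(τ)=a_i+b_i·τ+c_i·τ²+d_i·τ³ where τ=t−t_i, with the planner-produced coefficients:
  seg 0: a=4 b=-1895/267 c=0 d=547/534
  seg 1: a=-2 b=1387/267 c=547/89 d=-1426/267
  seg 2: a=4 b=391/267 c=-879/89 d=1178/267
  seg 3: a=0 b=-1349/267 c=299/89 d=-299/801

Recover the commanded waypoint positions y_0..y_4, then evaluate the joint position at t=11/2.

y_0 = S_0(0) = a_0 = 4
y_1 = S_1(0) = a_1 = -2
y_2 = S_2(0) = a_2 = 4
y_3 = S_3(0) = a_3 = 0
y_4 = S_3(3) = 5
t_q=11/2 is in segment 3 (τ=3/2); S_3(τ)=-911/712

y_0=4 y_1=-2 y_2=4 y_3=0 y_4=5
S(11/2) = -911/712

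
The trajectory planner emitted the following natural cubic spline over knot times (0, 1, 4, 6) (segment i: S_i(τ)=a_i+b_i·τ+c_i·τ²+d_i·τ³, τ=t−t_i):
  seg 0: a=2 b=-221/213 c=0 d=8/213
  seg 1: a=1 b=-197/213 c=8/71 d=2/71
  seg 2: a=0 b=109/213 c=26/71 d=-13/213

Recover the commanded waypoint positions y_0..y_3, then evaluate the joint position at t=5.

y_0 = S_0(0) = a_0 = 2
y_1 = S_1(0) = a_1 = 1
y_2 = S_2(0) = a_2 = 0
y_3 = S_2(2) = 2
t_q=5 is in segment 2 (τ=1); S_2(τ)=58/71

y_0=2 y_1=1 y_2=0 y_3=2
S(5) = 58/71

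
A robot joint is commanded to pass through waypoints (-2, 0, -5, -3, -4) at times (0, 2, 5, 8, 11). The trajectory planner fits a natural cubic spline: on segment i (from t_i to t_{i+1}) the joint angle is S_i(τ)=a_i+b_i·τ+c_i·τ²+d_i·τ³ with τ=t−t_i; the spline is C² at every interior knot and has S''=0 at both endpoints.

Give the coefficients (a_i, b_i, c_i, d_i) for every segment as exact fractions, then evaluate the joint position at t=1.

Δ: Δ0=1, Δ1=-5/3, Δ2=2/3, Δ3=-1/3
row 1: diag=10, rhs=-16; c'=3/10, d'=-8/5
row 2: denom=12−3·3/10=111/10; d'=(14−3·-8/5)/(111/10)=188/111
row 3: denom=12−3·10/37=414/37; d'=(-6−3·188/111)/(414/37)=-205/207
back: M3=-205/207
back: M2=188/111−10/37·-205/207=406/207
back: M1=-8/5−3/10·406/207=-151/69
M: M0=0, M1=-151/69, M2=406/207, M3=-205/207, M4=0
seg 0: a=-2, c=M0/2=0, d=(M1−M0)/(6·2)=-151/828, b=Δ0−h0·(2M0+M1)/6=358/207
seg 1: a=0, c=M1/2=-151/138, d=(M2−M1)/(6·3)=859/3726, b=Δ1−h1·(2M1+M2)/6=-95/207
seg 2: a=-5, c=M2/2=203/207, d=(M3−M2)/(6·3)=-611/3726, b=Δ2−h2·(2M2+M3)/6=-331/414
seg 3: a=-3, c=M3/2=-205/414, d=(M4−M3)/(6·3)=205/3726, b=Δ3−h3·(2M3+M4)/6=136/207
t_q=1 → seg 0, τ=1; S=-2+358/207·τ+0·τ²+-151/828·τ³=-125/276

  seg 0: a=-2 b=358/207 c=0 d=-151/828
  seg 1: a=0 b=-95/207 c=-151/138 d=859/3726
  seg 2: a=-5 b=-331/414 c=203/207 d=-611/3726
  seg 3: a=-3 b=136/207 c=-205/414 d=205/3726
S(1) = -125/276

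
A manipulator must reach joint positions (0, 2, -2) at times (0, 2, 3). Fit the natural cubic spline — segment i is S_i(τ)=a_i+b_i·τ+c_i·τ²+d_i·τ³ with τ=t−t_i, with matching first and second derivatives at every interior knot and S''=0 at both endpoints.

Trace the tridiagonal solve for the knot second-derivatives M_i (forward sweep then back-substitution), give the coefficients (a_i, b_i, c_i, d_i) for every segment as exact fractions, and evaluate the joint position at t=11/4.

  seg 0: a=0 b=8/3 c=0 d=-5/12
  seg 1: a=2 b=-7/3 c=-5/2 d=5/6
S(11/4) = -103/128

Δ: Δ0=1, Δ1=-4
row 1: diag=6, rhs=-30; c'=1/6, d'=-5
back: M1=-5
M: M0=0, M1=-5, M2=0
seg 0: a=0, c=M0/2=0, d=(M1−M0)/(6·2)=-5/12, b=Δ0−h0·(2M0+M1)/6=8/3
seg 1: a=2, c=M1/2=-5/2, d=(M2−M1)/(6·1)=5/6, b=Δ1−h1·(2M1+M2)/6=-7/3
t_q=11/4 → seg 1, τ=3/4; S=2+-7/3·τ+-5/2·τ²+5/6·τ³=-103/128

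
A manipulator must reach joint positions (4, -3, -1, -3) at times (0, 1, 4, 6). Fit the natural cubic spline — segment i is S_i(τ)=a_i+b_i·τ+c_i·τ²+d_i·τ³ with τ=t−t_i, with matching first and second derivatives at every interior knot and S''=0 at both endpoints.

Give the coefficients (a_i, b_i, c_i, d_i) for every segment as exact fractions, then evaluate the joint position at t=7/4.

  seg 0: a=4 b=-1736/213 c=0 d=245/213
  seg 1: a=-3 b=-1001/213 c=245/71 d=-118/213
  seg 2: a=-1 b=223/213 c=-109/71 d=109/426
S(7/4) = -10945/2272

Δ: Δ0=-7, Δ1=2/3, Δ2=-1
row 1: diag=8, rhs=46; c'=3/8, d'=23/4
row 2: denom=10−3·3/8=71/8; d'=(-10−3·23/4)/(71/8)=-218/71
back: M2=-218/71
back: M1=23/4−3/8·-218/71=490/71
M: M0=0, M1=490/71, M2=-218/71, M3=0
seg 0: a=4, c=M0/2=0, d=(M1−M0)/(6·1)=245/213, b=Δ0−h0·(2M0+M1)/6=-1736/213
seg 1: a=-3, c=M1/2=245/71, d=(M2−M1)/(6·3)=-118/213, b=Δ1−h1·(2M1+M2)/6=-1001/213
seg 2: a=-1, c=M2/2=-109/71, d=(M3−M2)/(6·2)=109/426, b=Δ2−h2·(2M2+M3)/6=223/213
t_q=7/4 → seg 1, τ=3/4; S=-3+-1001/213·τ+245/71·τ²+-118/213·τ³=-10945/2272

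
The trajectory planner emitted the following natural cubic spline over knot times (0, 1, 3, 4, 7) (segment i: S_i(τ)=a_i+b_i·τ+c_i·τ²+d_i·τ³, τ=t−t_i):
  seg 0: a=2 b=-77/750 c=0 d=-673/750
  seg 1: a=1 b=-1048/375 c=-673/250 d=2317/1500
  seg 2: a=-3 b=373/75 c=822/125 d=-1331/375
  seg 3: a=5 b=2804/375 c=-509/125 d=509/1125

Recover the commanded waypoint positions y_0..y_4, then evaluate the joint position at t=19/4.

y_0=2 y_1=1 y_2=-3 y_3=5 y_4=3
S(19/4) = 68067/8000

y_0 = S_0(0) = a_0 = 2
y_1 = S_1(0) = a_1 = 1
y_2 = S_2(0) = a_2 = -3
y_3 = S_3(0) = a_3 = 5
y_4 = S_3(3) = 3
t_q=19/4 is in segment 3 (τ=3/4); S_3(τ)=68067/8000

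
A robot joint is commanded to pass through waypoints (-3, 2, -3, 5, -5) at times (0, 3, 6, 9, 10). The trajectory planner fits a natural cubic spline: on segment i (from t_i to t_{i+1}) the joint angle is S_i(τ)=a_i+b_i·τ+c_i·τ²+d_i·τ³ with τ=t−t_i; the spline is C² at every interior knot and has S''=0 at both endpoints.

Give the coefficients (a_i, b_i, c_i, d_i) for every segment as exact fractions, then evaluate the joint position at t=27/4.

  seg 0: a=-3 b=262/81 c=0 d=-127/729
  seg 1: a=2 b=-119/81 c=-127/81 d=365/729
  seg 2: a=-3 b=214/81 c=238/81 d=-712/729
  seg 3: a=5 b=-494/81 c=-158/27 d=158/81
S(27/4) = 2/9

Δ: Δ0=5/3, Δ1=-5/3, Δ2=8/3, Δ3=-10
row 1: diag=12, rhs=-20; c'=1/4, d'=-5/3
row 2: denom=12−3·1/4=45/4; d'=(26−3·-5/3)/(45/4)=124/45
row 3: denom=8−3·4/15=36/5; d'=(-76−3·124/45)/(36/5)=-316/27
back: M3=-316/27
back: M2=124/45−4/15·-316/27=476/81
back: M1=-5/3−1/4·476/81=-254/81
M: M0=0, M1=-254/81, M2=476/81, M3=-316/27, M4=0
seg 0: a=-3, c=M0/2=0, d=(M1−M0)/(6·3)=-127/729, b=Δ0−h0·(2M0+M1)/6=262/81
seg 1: a=2, c=M1/2=-127/81, d=(M2−M1)/(6·3)=365/729, b=Δ1−h1·(2M1+M2)/6=-119/81
seg 2: a=-3, c=M2/2=238/81, d=(M3−M2)/(6·3)=-712/729, b=Δ2−h2·(2M2+M3)/6=214/81
seg 3: a=5, c=M3/2=-158/27, d=(M4−M3)/(6·1)=158/81, b=Δ3−h3·(2M3+M4)/6=-494/81
t_q=27/4 → seg 2, τ=3/4; S=-3+214/81·τ+238/81·τ²+-712/729·τ³=2/9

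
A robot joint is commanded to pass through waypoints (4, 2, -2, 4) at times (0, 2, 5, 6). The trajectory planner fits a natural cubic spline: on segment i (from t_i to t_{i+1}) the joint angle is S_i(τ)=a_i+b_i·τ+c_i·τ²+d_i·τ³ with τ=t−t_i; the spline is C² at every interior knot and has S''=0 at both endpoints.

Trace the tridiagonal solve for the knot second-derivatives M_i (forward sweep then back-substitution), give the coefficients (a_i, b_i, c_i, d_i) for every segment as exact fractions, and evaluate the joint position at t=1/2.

  seg 0: a=4 b=-65/213 c=0 d=-37/213
  seg 1: a=2 b=-509/213 c=-74/71 d=33/71
  seg 2: a=-2 b=832/213 c=223/71 d=-223/213
S(1/2) = 2173/568

Δ: Δ0=-1, Δ1=-4/3, Δ2=6
row 1: diag=10, rhs=-2; c'=3/10, d'=-1/5
row 2: denom=8−3·3/10=71/10; d'=(44−3·-1/5)/(71/10)=446/71
back: M2=446/71
back: M1=-1/5−3/10·446/71=-148/71
M: M0=0, M1=-148/71, M2=446/71, M3=0
seg 0: a=4, c=M0/2=0, d=(M1−M0)/(6·2)=-37/213, b=Δ0−h0·(2M0+M1)/6=-65/213
seg 1: a=2, c=M1/2=-74/71, d=(M2−M1)/(6·3)=33/71, b=Δ1−h1·(2M1+M2)/6=-509/213
seg 2: a=-2, c=M2/2=223/71, d=(M3−M2)/(6·1)=-223/213, b=Δ2−h2·(2M2+M3)/6=832/213
t_q=1/2 → seg 0, τ=1/2; S=4+-65/213·τ+0·τ²+-37/213·τ³=2173/568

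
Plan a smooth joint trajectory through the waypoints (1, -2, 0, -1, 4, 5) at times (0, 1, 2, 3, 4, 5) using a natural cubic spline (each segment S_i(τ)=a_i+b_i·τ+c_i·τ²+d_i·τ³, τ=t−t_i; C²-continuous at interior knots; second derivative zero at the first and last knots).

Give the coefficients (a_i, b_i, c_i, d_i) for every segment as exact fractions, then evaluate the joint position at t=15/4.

  seg 0: a=1 b=-980/209 c=0 d=353/209
  seg 1: a=-2 b=79/209 c=1059/209 d=-720/209
  seg 2: a=0 b=37/209 c=-1101/209 d=45/11
  seg 3: a=-1 b=400/209 c=1464/209 d=-819/209
  seg 4: a=4 b=871/209 c=-993/209 d=331/209
S(15/4) = 36415/13376

Δ: Δ0=-3, Δ1=2, Δ2=-1, Δ3=5, Δ4=1
row 1: diag=4, rhs=30; c'=1/4, d'=15/2
row 2: denom=4−1·1/4=15/4; d'=(-18−1·15/2)/(15/4)=-34/5
row 3: denom=4−1·4/15=56/15; d'=(36−1·-34/5)/(56/15)=321/28
row 4: denom=4−1·15/56=209/56; d'=(-24−1·321/28)/(209/56)=-1986/209
back: M4=-1986/209
back: M3=321/28−15/56·-1986/209=2928/209
back: M2=-34/5−4/15·2928/209=-2202/209
back: M1=15/2−1/4·-2202/209=2118/209
M: M0=0, M1=2118/209, M2=-2202/209, M3=2928/209, M4=-1986/209, M5=0
seg 0: a=1, c=M0/2=0, d=(M1−M0)/(6·1)=353/209, b=Δ0−h0·(2M0+M1)/6=-980/209
seg 1: a=-2, c=M1/2=1059/209, d=(M2−M1)/(6·1)=-720/209, b=Δ1−h1·(2M1+M2)/6=79/209
seg 2: a=0, c=M2/2=-1101/209, d=(M3−M2)/(6·1)=45/11, b=Δ2−h2·(2M2+M3)/6=37/209
seg 3: a=-1, c=M3/2=1464/209, d=(M4−M3)/(6·1)=-819/209, b=Δ3−h3·(2M3+M4)/6=400/209
seg 4: a=4, c=M4/2=-993/209, d=(M5−M4)/(6·1)=331/209, b=Δ4−h4·(2M4+M5)/6=871/209
t_q=15/4 → seg 3, τ=3/4; S=-1+400/209·τ+1464/209·τ²+-819/209·τ³=36415/13376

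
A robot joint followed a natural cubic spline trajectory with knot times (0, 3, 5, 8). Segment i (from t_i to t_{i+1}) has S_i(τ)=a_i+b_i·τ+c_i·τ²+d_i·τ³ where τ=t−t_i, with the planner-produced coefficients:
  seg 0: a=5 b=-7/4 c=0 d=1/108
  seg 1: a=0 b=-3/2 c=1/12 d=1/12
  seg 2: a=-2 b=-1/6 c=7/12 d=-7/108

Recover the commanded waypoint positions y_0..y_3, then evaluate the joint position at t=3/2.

y_0=5 y_1=0 y_2=-2 y_3=1
S(3/2) = 77/32

y_0 = S_0(0) = a_0 = 5
y_1 = S_1(0) = a_1 = 0
y_2 = S_2(0) = a_2 = -2
y_3 = S_2(3) = 1
t_q=3/2 is in segment 0 (τ=3/2); S_0(τ)=77/32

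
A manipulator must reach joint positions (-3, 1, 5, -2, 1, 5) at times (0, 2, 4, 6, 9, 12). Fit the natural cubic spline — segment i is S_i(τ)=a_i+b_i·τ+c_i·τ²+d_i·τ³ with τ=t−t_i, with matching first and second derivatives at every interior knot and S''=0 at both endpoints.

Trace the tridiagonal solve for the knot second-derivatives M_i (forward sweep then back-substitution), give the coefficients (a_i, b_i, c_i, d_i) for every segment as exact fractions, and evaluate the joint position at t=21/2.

Δ: Δ0=2, Δ1=2, Δ2=-7/2, Δ3=1, Δ4=4/3
row 1: diag=8, rhs=0; c'=1/4, d'=0
row 2: denom=8−2·1/4=15/2; d'=(-33−2·0)/(15/2)=-22/5
row 3: denom=10−2·4/15=142/15; d'=(27−2·-22/5)/(142/15)=537/142
row 4: denom=12−3·45/142=1569/142; d'=(2−3·537/142)/(1569/142)=-1327/1569
back: M4=-1327/1569
back: M3=537/142−45/142·-1327/1569=2118/523
back: M2=-22/5−4/15·2118/523=-2866/523
back: M1=0−1/4·-2866/523=1433/1046
M: M0=0, M1=1433/1046, M2=-2866/523, M3=2118/523, M4=-1327/1569, M5=0
seg 0: a=-3, c=M0/2=0, d=(M1−M0)/(6·2)=1433/12552, b=Δ0−h0·(2M0+M1)/6=4843/3138
seg 1: a=1, c=M1/2=1433/2092, d=(M2−M1)/(6·2)=-7165/12552, b=Δ1−h1·(2M1+M2)/6=4571/1569
seg 2: a=5, c=M2/2=-1433/523, d=(M3−M2)/(6·2)=1246/1569, b=Δ2−h2·(2M2+M3)/6=-3755/3138
seg 3: a=-2, c=M3/2=1059/523, d=(M4−M3)/(6·3)=-7681/28242, b=Δ3−h3·(2M3+M4)/6=-8243/3138
seg 4: a=1, c=M4/2=-1327/3138, d=(M5−M4)/(6·3)=1327/28242, b=Δ4−h4·(2M4+M5)/6=3419/1569
t_q=21/2 → seg 4, τ=3/2; S=1+3419/1569·τ+-1327/3138·τ²+1327/28242·τ³=29085/8368

  seg 0: a=-3 b=4843/3138 c=0 d=1433/12552
  seg 1: a=1 b=4571/1569 c=1433/2092 d=-7165/12552
  seg 2: a=5 b=-3755/3138 c=-1433/523 d=1246/1569
  seg 3: a=-2 b=-8243/3138 c=1059/523 d=-7681/28242
  seg 4: a=1 b=3419/1569 c=-1327/3138 d=1327/28242
S(21/2) = 29085/8368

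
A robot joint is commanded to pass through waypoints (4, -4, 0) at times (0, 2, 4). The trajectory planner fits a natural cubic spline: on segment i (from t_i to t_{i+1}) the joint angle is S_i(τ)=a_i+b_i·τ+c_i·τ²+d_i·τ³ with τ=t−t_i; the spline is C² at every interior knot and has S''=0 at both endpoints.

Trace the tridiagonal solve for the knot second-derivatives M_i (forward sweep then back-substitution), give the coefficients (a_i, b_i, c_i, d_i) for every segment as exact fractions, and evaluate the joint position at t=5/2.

  seg 0: a=4 b=-11/2 c=0 d=3/8
  seg 1: a=-4 b=-1 c=9/4 d=-3/8
S(5/2) = -255/64

Δ: Δ0=-4, Δ1=2
row 1: diag=8, rhs=36; c'=1/4, d'=9/2
back: M1=9/2
M: M0=0, M1=9/2, M2=0
seg 0: a=4, c=M0/2=0, d=(M1−M0)/(6·2)=3/8, b=Δ0−h0·(2M0+M1)/6=-11/2
seg 1: a=-4, c=M1/2=9/4, d=(M2−M1)/(6·2)=-3/8, b=Δ1−h1·(2M1+M2)/6=-1
t_q=5/2 → seg 1, τ=1/2; S=-4+-1·τ+9/4·τ²+-3/8·τ³=-255/64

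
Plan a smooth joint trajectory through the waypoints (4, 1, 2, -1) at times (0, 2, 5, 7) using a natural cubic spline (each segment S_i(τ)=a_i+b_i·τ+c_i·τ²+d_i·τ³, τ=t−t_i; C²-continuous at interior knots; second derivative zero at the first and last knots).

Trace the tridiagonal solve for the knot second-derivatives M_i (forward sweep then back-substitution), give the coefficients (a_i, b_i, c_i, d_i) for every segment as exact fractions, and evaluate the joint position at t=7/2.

  seg 0: a=4 b=-85/42 c=0 d=11/84
  seg 1: a=1 b=-19/42 c=11/14 d=-11/63
  seg 2: a=2 b=-19/42 c=-11/14 d=11/84
S(7/2) = 3/2

Δ: Δ0=-3/2, Δ1=1/3, Δ2=-3/2
row 1: diag=10, rhs=11; c'=3/10, d'=11/10
row 2: denom=10−3·3/10=91/10; d'=(-11−3·11/10)/(91/10)=-11/7
back: M2=-11/7
back: M1=11/10−3/10·-11/7=11/7
M: M0=0, M1=11/7, M2=-11/7, M3=0
seg 0: a=4, c=M0/2=0, d=(M1−M0)/(6·2)=11/84, b=Δ0−h0·(2M0+M1)/6=-85/42
seg 1: a=1, c=M1/2=11/14, d=(M2−M1)/(6·3)=-11/63, b=Δ1−h1·(2M1+M2)/6=-19/42
seg 2: a=2, c=M2/2=-11/14, d=(M3−M2)/(6·2)=11/84, b=Δ2−h2·(2M2+M3)/6=-19/42
t_q=7/2 → seg 1, τ=3/2; S=1+-19/42·τ+11/14·τ²+-11/63·τ³=3/2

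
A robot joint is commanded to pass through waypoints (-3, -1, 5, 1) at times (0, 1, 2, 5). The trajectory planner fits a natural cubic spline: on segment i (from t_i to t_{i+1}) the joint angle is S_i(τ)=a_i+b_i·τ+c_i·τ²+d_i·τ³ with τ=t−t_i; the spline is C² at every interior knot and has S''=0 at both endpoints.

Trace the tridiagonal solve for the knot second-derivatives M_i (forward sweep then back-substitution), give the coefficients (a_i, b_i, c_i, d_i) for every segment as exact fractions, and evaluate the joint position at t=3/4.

Δ: Δ0=2, Δ1=6, Δ2=-4/3
row 1: diag=4, rhs=24; c'=1/4, d'=6
row 2: denom=8−1·1/4=31/4; d'=(-44−1·6)/(31/4)=-200/31
back: M2=-200/31
back: M1=6−1/4·-200/31=236/31
M: M0=0, M1=236/31, M2=-200/31, M3=0
seg 0: a=-3, c=M0/2=0, d=(M1−M0)/(6·1)=118/93, b=Δ0−h0·(2M0+M1)/6=68/93
seg 1: a=-1, c=M1/2=118/31, d=(M2−M1)/(6·1)=-218/93, b=Δ1−h1·(2M1+M2)/6=422/93
seg 2: a=5, c=M2/2=-100/31, d=(M3−M2)/(6·3)=100/279, b=Δ2−h2·(2M2+M3)/6=476/93
t_q=3/4 → seg 0, τ=3/4; S=-3+68/93·τ+0·τ²+118/93·τ³=-1901/992

  seg 0: a=-3 b=68/93 c=0 d=118/93
  seg 1: a=-1 b=422/93 c=118/31 d=-218/93
  seg 2: a=5 b=476/93 c=-100/31 d=100/279
S(3/4) = -1901/992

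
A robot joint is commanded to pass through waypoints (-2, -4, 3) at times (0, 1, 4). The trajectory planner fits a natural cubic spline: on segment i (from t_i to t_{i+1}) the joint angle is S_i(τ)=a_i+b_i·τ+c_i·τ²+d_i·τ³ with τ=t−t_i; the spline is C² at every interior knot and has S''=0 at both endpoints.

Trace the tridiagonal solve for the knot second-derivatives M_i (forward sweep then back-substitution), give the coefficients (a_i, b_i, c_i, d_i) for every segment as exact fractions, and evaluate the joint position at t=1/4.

Δ: Δ0=-2, Δ1=7/3
row 1: diag=8, rhs=26; c'=3/8, d'=13/4
back: M1=13/4
M: M0=0, M1=13/4, M2=0
seg 0: a=-2, c=M0/2=0, d=(M1−M0)/(6·1)=13/24, b=Δ0−h0·(2M0+M1)/6=-61/24
seg 1: a=-4, c=M1/2=13/8, d=(M2−M1)/(6·3)=-13/72, b=Δ1−h1·(2M1+M2)/6=-11/12
t_q=1/4 → seg 0, τ=1/4; S=-2+-61/24·τ+0·τ²+13/24·τ³=-1345/512

  seg 0: a=-2 b=-61/24 c=0 d=13/24
  seg 1: a=-4 b=-11/12 c=13/8 d=-13/72
S(1/4) = -1345/512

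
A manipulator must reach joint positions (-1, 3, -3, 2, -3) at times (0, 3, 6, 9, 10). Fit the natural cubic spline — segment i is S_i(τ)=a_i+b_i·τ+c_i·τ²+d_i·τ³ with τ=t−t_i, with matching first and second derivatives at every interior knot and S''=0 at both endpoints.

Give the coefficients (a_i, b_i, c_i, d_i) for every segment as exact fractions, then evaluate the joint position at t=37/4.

  seg 0: a=-1 b=145/54 c=0 d=-73/486
  seg 1: a=3 b=-37/27 c=-73/54 d=185/486
  seg 2: a=-3 b=43/54 c=56/27 d=-289/486
  seg 3: a=2 b=-76/27 c=-59/18 d=59/54
S(37/4) = 1277/1152

Δ: Δ0=4/3, Δ1=-2, Δ2=5/3, Δ3=-5
row 1: diag=12, rhs=-20; c'=1/4, d'=-5/3
row 2: denom=12−3·1/4=45/4; d'=(22−3·-5/3)/(45/4)=12/5
row 3: denom=8−3·4/15=36/5; d'=(-40−3·12/5)/(36/5)=-59/9
back: M3=-59/9
back: M2=12/5−4/15·-59/9=112/27
back: M1=-5/3−1/4·112/27=-73/27
M: M0=0, M1=-73/27, M2=112/27, M3=-59/9, M4=0
seg 0: a=-1, c=M0/2=0, d=(M1−M0)/(6·3)=-73/486, b=Δ0−h0·(2M0+M1)/6=145/54
seg 1: a=3, c=M1/2=-73/54, d=(M2−M1)/(6·3)=185/486, b=Δ1−h1·(2M1+M2)/6=-37/27
seg 2: a=-3, c=M2/2=56/27, d=(M3−M2)/(6·3)=-289/486, b=Δ2−h2·(2M2+M3)/6=43/54
seg 3: a=2, c=M3/2=-59/18, d=(M4−M3)/(6·1)=59/54, b=Δ3−h3·(2M3+M4)/6=-76/27
t_q=37/4 → seg 3, τ=1/4; S=2+-76/27·τ+-59/18·τ²+59/54·τ³=1277/1152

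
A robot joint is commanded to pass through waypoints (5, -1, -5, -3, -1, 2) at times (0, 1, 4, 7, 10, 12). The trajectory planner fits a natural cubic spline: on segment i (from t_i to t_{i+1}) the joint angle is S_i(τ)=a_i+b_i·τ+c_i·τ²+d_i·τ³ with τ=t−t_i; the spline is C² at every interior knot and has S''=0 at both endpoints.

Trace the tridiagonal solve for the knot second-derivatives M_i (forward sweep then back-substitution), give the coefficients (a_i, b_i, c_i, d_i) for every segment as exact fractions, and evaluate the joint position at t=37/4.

Δ: Δ0=-6, Δ1=-4/3, Δ2=2/3, Δ3=2/3, Δ4=3/2
row 1: diag=8, rhs=28; c'=3/8, d'=7/2
row 2: denom=12−3·3/8=87/8; d'=(12−3·7/2)/(87/8)=4/29
row 3: denom=12−3·8/29=324/29; d'=(0−3·4/29)/(324/29)=-1/27
row 4: denom=10−3·29/108=331/36; d'=(5−3·-1/27)/(331/36)=184/331
back: M4=184/331
back: M3=-1/27−29/108·184/331=-185/993
back: M2=4/29−8/29·-185/993=188/993
back: M1=7/2−3/8·188/993=1135/331
M: M0=0, M1=1135/331, M2=188/993, M3=-185/993, M4=184/331, M5=0
seg 0: a=5, c=M0/2=0, d=(M1−M0)/(6·1)=1135/1986, b=Δ0−h0·(2M0+M1)/6=-13051/1986
seg 1: a=-1, c=M1/2=1135/662, d=(M2−M1)/(6·3)=-3217/17874, b=Δ1−h1·(2M1+M2)/6=-4823/993
seg 2: a=-5, c=M2/2=94/993, d=(M3−M2)/(6·3)=-373/17874, b=Δ2−h2·(2M2+M3)/6=1133/1986
seg 3: a=-3, c=M3/2=-185/1986, d=(M4−M3)/(6·3)=737/17874, b=Δ3−h3·(2M3+M4)/6=571/993
seg 4: a=-1, c=M4/2=92/331, d=(M5−M4)/(6·2)=-46/993, b=Δ4−h4·(2M4+M5)/6=2243/1986
t_q=37/4 → seg 3, τ=9/4; S=-3+571/993·τ+-185/1986·τ²+737/17874·τ³=-72369/42368

  seg 0: a=5 b=-13051/1986 c=0 d=1135/1986
  seg 1: a=-1 b=-4823/993 c=1135/662 d=-3217/17874
  seg 2: a=-5 b=1133/1986 c=94/993 d=-373/17874
  seg 3: a=-3 b=571/993 c=-185/1986 d=737/17874
  seg 4: a=-1 b=2243/1986 c=92/331 d=-46/993
S(37/4) = -72369/42368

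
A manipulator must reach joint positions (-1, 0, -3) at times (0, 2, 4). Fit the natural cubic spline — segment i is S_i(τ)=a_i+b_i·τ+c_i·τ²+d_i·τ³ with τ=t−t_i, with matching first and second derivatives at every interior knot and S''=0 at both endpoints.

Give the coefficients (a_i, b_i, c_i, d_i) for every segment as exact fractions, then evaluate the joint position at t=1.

  seg 0: a=-1 b=1 c=0 d=-1/8
  seg 1: a=0 b=-1/2 c=-3/4 d=1/8
S(1) = -1/8

Δ: Δ0=1/2, Δ1=-3/2
row 1: diag=8, rhs=-12; c'=1/4, d'=-3/2
back: M1=-3/2
M: M0=0, M1=-3/2, M2=0
seg 0: a=-1, c=M0/2=0, d=(M1−M0)/(6·2)=-1/8, b=Δ0−h0·(2M0+M1)/6=1
seg 1: a=0, c=M1/2=-3/4, d=(M2−M1)/(6·2)=1/8, b=Δ1−h1·(2M1+M2)/6=-1/2
t_q=1 → seg 0, τ=1; S=-1+1·τ+0·τ²+-1/8·τ³=-1/8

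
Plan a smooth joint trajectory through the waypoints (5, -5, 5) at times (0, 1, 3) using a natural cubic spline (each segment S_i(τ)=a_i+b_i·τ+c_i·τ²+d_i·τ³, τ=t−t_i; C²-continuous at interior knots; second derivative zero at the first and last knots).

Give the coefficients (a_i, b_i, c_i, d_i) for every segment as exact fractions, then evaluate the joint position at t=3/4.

  seg 0: a=5 b=-25/2 c=0 d=5/2
  seg 1: a=-5 b=-5 c=15/2 d=-5/4
S(3/4) = -425/128

Δ: Δ0=-10, Δ1=5
row 1: diag=6, rhs=90; c'=1/3, d'=15
back: M1=15
M: M0=0, M1=15, M2=0
seg 0: a=5, c=M0/2=0, d=(M1−M0)/(6·1)=5/2, b=Δ0−h0·(2M0+M1)/6=-25/2
seg 1: a=-5, c=M1/2=15/2, d=(M2−M1)/(6·2)=-5/4, b=Δ1−h1·(2M1+M2)/6=-5
t_q=3/4 → seg 0, τ=3/4; S=5+-25/2·τ+0·τ²+5/2·τ³=-425/128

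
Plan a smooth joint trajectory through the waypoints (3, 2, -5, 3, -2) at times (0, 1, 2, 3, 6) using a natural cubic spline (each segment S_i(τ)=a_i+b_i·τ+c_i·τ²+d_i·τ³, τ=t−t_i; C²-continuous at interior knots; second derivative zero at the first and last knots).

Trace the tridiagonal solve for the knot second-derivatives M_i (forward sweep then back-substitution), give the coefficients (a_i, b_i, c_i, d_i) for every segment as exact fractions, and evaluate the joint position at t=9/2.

  seg 0: a=3 b=599/348 c=0 d=-947/348
  seg 1: a=2 b=-1121/174 c=-947/116 d=2647/348
  seg 2: a=-5 b=17/348 c=425/29 d=-2333/348
  seg 3: a=3 b=1609/174 c=-633/116 d=211/348
S(9/2) = 6161/928

Δ: Δ0=-1, Δ1=-7, Δ2=8, Δ3=-5/3
row 1: diag=4, rhs=-36; c'=1/4, d'=-9
row 2: denom=4−1·1/4=15/4; d'=(90−1·-9)/(15/4)=132/5
row 3: denom=8−1·4/15=116/15; d'=(-58−1·132/5)/(116/15)=-633/58
back: M3=-633/58
back: M2=132/5−4/15·-633/58=850/29
back: M1=-9−1/4·850/29=-947/58
M: M0=0, M1=-947/58, M2=850/29, M3=-633/58, M4=0
seg 0: a=3, c=M0/2=0, d=(M1−M0)/(6·1)=-947/348, b=Δ0−h0·(2M0+M1)/6=599/348
seg 1: a=2, c=M1/2=-947/116, d=(M2−M1)/(6·1)=2647/348, b=Δ1−h1·(2M1+M2)/6=-1121/174
seg 2: a=-5, c=M2/2=425/29, d=(M3−M2)/(6·1)=-2333/348, b=Δ2−h2·(2M2+M3)/6=17/348
seg 3: a=3, c=M3/2=-633/116, d=(M4−M3)/(6·3)=211/348, b=Δ3−h3·(2M3+M4)/6=1609/174
t_q=9/2 → seg 3, τ=3/2; S=3+1609/174·τ+-633/116·τ²+211/348·τ³=6161/928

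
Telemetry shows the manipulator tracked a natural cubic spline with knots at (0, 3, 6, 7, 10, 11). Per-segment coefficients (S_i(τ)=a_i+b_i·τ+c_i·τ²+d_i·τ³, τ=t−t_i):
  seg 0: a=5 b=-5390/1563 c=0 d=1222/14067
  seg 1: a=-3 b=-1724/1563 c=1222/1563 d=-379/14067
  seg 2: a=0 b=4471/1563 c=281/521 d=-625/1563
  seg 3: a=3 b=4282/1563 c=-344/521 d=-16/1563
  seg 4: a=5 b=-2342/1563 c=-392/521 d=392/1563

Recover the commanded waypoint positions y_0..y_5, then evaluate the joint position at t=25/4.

y_0 = S_0(0) = a_0 = 5
y_1 = S_1(0) = a_1 = -3
y_2 = S_2(0) = a_2 = 0
y_3 = S_3(0) = a_3 = 3
y_4 = S_4(0) = a_4 = 5
y_5 = S_4(1) = 3
t_q=25/4 is in segment 2 (τ=1/4); S_2(τ)=24761/33344

y_0=5 y_1=-3 y_2=0 y_3=3 y_4=5 y_5=3
S(25/4) = 24761/33344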